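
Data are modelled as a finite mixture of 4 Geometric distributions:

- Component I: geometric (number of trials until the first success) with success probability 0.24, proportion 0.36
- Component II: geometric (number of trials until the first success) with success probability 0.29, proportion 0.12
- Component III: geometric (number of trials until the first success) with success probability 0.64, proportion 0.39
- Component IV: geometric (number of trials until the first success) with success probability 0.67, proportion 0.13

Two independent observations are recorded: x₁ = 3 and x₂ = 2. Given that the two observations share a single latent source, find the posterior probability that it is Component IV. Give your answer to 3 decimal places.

0.094

By Bayes' theorem, P(k | x) = π_k f_k(x) / Σ_j π_j f_j(x).
Since both observations come from the same component, the likelihood for component k is f_k(x₁)·f_k(x₂).
  p_I = [0.24·(1−0.24)^2 = 0.24·0.5776 = 0.138624] × [0.1824] = 0.025285
  p_II = [0.29·(1−0.29)^2 = 0.29·0.5041 = 0.146189] × [0.2059] = 0.0301003
  p_III = [0.64·(1−0.64)^2 = 0.64·0.1296 = 0.082944] × [0.2304] = 0.0191103
  p_IV = [0.67·(1−0.67)^2 = 0.67·0.1089 = 0.072963] × [0.2211] = 0.0161321
Unnormalised posteriors:
  π_I·p_I = 0.36 × 0.025285 = 0.00910261
  π_II·p_II = 0.12 × 0.0301003 = 0.00361204
  π_III·p_III = 0.39 × 0.0191103 = 0.00745302
  π_IV·p_IV = 0.13 × 0.0161321 = 0.00209718
Denominator: 0.00910261 + 0.00361204 + 0.00745302 + 0.00209718 = 0.0222648
P(Component IV | data) = 0.00209718 / 0.0222648 ≈ 0.094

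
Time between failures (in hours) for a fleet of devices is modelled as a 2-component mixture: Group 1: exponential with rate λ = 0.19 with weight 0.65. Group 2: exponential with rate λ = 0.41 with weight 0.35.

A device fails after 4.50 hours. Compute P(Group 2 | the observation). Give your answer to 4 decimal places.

Apply Bayes' rule: the posterior for each component is proportional to its prior times its likelihood at x.
Exponential densities:
  f_1 = 0.19·e^(−0.19·4.50) = 0.19·e^(−0.8550) = 0.0808038
  f_2 = 0.41·e^(−0.41·4.50) = 0.41·e^(−1.8450) = 0.0647904
Prior × likelihood for each component:
  P(Z=1)·f_1 = 0.65 × 0.0808038 = 0.0525225
  P(Z=2)·f_2 = 0.35 × 0.0647904 = 0.0226766
Normaliser: 0.0525225 + 0.0226766 = 0.0751991
P(Group 2 | 4.50 hours) = 0.0226766 / 0.0751991 ≈ 0.3016

0.3016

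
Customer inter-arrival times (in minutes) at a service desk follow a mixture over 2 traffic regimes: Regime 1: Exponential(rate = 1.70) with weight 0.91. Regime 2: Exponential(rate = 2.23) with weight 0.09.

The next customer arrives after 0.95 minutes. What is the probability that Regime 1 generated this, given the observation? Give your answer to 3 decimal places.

P(component k | x) = w_k·f_k(x) / marginal(x), where marginal(x) = Σ_j w_j·f_j(x).
Component likelihoods at x = 0.95 minutes:
  L_1 = 0.338114
  L_2 = 0.268072
Prior × likelihood for each component:
  w_1·L_1 = 0.91 × 0.338114 = 0.307684
  w_2·L_2 = 0.09 × 0.268072 = 0.0241265
Evidence: 0.307684 + 0.0241265 = 0.33181
So the posterior for Regime 1 is 0.307684 / 0.33181 ≈ 0.927.

0.927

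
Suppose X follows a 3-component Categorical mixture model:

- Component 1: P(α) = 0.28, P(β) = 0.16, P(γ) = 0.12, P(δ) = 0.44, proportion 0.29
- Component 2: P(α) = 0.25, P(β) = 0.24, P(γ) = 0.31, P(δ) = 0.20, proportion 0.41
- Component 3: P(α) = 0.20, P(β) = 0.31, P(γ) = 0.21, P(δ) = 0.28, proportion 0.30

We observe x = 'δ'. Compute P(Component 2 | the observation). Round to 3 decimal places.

P(component k | x) = w_k·f_k(x) / marginal(x), where marginal(x) = Σ_j w_j·f_j(x).
Component likelihoods at x = 'δ':
  p_1 = P(δ | comp) = 0.44
  p_2 = P(δ | comp) = 0.20
  p_3 = P(δ | comp) = 0.28
Unnormalised posteriors:
  w_1·p_1 = 0.29 × 0.44 = 0.1276
  w_2·p_2 = 0.41 × 0.2 = 0.082
  w_3·p_3 = 0.30 × 0.28 = 0.084
Denominator: 0.1276 + 0.082 + 0.084 = 0.2936
Responsibility of Component 2: 0.082 / 0.2936 ≈ 0.279

0.279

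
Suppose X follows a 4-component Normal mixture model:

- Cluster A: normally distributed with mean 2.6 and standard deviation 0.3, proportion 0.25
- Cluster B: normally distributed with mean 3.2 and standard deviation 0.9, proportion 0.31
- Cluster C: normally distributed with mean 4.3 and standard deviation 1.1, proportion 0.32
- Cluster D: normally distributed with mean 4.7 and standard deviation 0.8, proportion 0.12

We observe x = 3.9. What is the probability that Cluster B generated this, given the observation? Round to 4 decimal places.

0.4120

P(component k | x) = π_k·f_k(x) / marginal(x), where marginal(x) = Σ_j π_j·f_j(x).
Normal densities:
  f_A = 0.000111236
  f_B = 0.327572
  f_C = 0.339472
  f_D = 0.302463
Unnormalised posteriors:
  π_A·f_A = 0.25 × 0.000111236 = 2.78091e-05
  π_B·f_B = 0.31 × 0.327572 = 0.101547
  π_C·f_C = 0.32 × 0.339472 = 0.108631
  π_D·f_D = 0.12 × 0.302463 = 0.0362956
Normaliser: 2.78091e-05 + 0.101547 + 0.108631 + 0.0362956 = 0.246502
Responsibility of Cluster B: 0.101547 / 0.246502 ≈ 0.4120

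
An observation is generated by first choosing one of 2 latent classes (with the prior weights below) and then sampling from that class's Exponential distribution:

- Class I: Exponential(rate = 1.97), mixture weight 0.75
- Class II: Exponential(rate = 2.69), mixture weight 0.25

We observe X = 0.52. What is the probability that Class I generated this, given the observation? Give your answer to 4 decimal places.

P(component k | x) = w_k·f_k(x) / marginal(x), where marginal(x) = Σ_j w_j·f_j(x).
Exponential densities:
  f_I = 0.707253
  f_II = 0.664142
Multiply by the mixture weights:
  w_I·f_I = 0.75 × 0.707253 = 0.53044
  w_II·f_II = 0.25 × 0.664142 = 0.166036
Marginal: 0.53044 + 0.166036 = 0.696476
So the posterior for Class I is 0.53044 / 0.696476 ≈ 0.7616.

0.7616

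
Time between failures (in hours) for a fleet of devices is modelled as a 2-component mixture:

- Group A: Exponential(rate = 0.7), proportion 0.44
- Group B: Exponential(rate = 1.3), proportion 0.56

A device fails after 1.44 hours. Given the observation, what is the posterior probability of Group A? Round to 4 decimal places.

By Bayes' theorem, P(k | x) = π_k f_k(x) / Σ_j π_j f_j(x).
Evaluate each component's likelihood at the observed value:
  f_A = 0.255464
  f_B = 0.19996
Prior × likelihood for each component:
  π_A·f_A = 0.44 × 0.255464 = 0.112404
  π_B·f_B = 0.56 × 0.19996 = 0.111978
Marginal: 0.112404 + 0.111978 = 0.224382
So the posterior for Group A is 0.112404 / 0.224382 ≈ 0.5009.

0.5009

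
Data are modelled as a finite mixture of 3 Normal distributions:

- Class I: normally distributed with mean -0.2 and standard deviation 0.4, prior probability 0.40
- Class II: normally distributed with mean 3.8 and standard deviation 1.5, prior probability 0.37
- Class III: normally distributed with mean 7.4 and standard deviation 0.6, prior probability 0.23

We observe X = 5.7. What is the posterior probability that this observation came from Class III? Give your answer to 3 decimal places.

0.059

Posterior ∝ prior × likelihood, so P(k | x) ∝ π_k f_k(x); normalise over all components.
Normal densities:
  p_I = (1/(0.4·√(2π)))·exp(−(5.7−-0.2)²/(2·0.4²)) = 0.997356·exp(-108.78125) = 5.69841e-48
  p_II = (1/(1.5·√(2π)))·exp(−(5.7−3.8)²/(2·1.5²)) = 0.265962·exp(-0.80222) = 0.119239
  p_III = (1/(0.6·√(2π)))·exp(−(5.7−7.4)²/(2·0.6²)) = 0.664904·exp(-4.01389) = 0.0120102
Weight by the priors:
  π_I·p_I = 0.40 × 5.69841e-48 = 2.27936e-48
  π_II·p_II = 0.37 × 0.119239 = 0.0441184
  π_III·p_III = 0.23 × 0.0120102 = 0.00276234
Sum: 2.27936e-48 + 0.0441184 + 0.00276234 = 0.0468807
So the posterior for Class III is 0.00276234 / 0.0468807 ≈ 0.059.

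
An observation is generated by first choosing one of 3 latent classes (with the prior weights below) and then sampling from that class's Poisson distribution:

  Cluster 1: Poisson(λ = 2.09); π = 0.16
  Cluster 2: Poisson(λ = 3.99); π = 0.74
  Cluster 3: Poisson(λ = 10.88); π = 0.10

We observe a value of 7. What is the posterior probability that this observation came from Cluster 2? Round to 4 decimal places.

0.8548

Posterior ∝ prior × likelihood, so P(k | x) ∝ w_k f_k(x); normalise over all components.
Component likelihoods at x = 7:
  L_1 = 0.00427482
  L_2 = 0.0590942
  L_3 = 0.0674292
Weight by the priors:
  w_1·L_1 = 0.16 × 0.00427482 = 0.000683971
  w_2·L_2 = 0.74 × 0.0590942 = 0.0437297
  w_3·L_3 = 0.10 × 0.0674292 = 0.00674292
Denominator: 0.000683971 + 0.0437297 + 0.00674292 = 0.0511566
P(Cluster 2 | 7) ≈ 0.8548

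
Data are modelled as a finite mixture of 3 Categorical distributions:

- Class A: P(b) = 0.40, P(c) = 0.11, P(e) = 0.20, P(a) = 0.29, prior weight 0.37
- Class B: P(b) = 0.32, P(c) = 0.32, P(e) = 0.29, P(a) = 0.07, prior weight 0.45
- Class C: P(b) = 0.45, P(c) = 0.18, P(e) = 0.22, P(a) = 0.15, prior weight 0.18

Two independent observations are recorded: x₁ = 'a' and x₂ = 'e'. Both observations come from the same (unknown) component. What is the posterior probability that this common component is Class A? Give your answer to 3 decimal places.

By Bayes' theorem, P(k | x) = w_k f_k(x) / Σ_j w_j f_j(x).
Since both observations come from the same component, the likelihood for component k is f_k(x₁)·f_k(x₂).
  f_A = [P(a | comp) = 0.29] × [0.2] = 0.058
  f_B = [P(a | comp) = 0.07] × [0.29] = 0.0203
  f_C = [P(a | comp) = 0.15] × [0.22] = 0.033
Weight by the priors:
  w_A·f_A = 0.37 × 0.058 = 0.02146
  w_B·f_B = 0.45 × 0.0203 = 0.009135
  w_C·f_C = 0.18 × 0.033 = 0.00594
Normaliser: 0.02146 + 0.009135 + 0.00594 = 0.036535
Responsibility of Class A: 0.02146 / 0.036535 ≈ 0.587

0.587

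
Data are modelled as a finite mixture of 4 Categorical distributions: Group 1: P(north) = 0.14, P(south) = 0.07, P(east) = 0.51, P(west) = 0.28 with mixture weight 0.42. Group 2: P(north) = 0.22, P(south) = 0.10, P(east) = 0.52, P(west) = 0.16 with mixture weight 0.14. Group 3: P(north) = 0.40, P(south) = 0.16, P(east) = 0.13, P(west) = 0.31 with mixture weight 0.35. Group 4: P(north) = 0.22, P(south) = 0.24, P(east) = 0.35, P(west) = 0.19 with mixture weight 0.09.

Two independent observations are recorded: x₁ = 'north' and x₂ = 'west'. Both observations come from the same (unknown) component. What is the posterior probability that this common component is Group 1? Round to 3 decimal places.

P(component k | x) = w_k·f_k(x) / marginal(x), where marginal(x) = Σ_j w_j·f_j(x).
Since both observations come from the same component, the likelihood for component k is f_k(x₁)·f_k(x₂).
  p_1 = [0.14] × [0.28] = 0.0392
  p_2 = [0.22] × [0.16] = 0.0352
  p_3 = [0.4] × [0.31] = 0.124
  p_4 = [0.22] × [0.19] = 0.0418
Weight by the priors:
  w_1·p_1 = 0.42 × 0.0392 = 0.016464
  w_2·p_2 = 0.14 × 0.0352 = 0.004928
  w_3·p_3 = 0.35 × 0.124 = 0.0434
  w_4·p_4 = 0.09 × 0.0418 = 0.003762
Denominator: 0.016464 + 0.004928 + 0.0434 + 0.003762 = 0.068554
P(Group 1 | x₁,x₂) = 0.016464 / 0.068554 ≈ 0.240

0.240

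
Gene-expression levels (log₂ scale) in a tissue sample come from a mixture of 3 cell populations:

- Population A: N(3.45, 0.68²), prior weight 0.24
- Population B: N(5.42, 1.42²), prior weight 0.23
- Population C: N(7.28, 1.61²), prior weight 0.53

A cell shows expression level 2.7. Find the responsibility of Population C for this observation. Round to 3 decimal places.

Apply Bayes' rule: the posterior for each component is proportional to its prior times its likelihood at x.
Component likelihoods at x = 2.7:
  f_A = 0.319335
  f_B = 0.0448625
  f_C = 0.00433346
Weight by the priors:
  P(Z=A)·f_A = 0.24 × 0.319335 = 0.0766403
  P(Z=B)·f_B = 0.23 × 0.0448625 = 0.0103184
  P(Z=C)·f_C = 0.53 × 0.00433346 = 0.00229673
Denominator: 0.0766403 + 0.0103184 + 0.00229673 = 0.0892554
P(Population C | x) = 0.00229673 / 0.0892554 ≈ 0.026

0.026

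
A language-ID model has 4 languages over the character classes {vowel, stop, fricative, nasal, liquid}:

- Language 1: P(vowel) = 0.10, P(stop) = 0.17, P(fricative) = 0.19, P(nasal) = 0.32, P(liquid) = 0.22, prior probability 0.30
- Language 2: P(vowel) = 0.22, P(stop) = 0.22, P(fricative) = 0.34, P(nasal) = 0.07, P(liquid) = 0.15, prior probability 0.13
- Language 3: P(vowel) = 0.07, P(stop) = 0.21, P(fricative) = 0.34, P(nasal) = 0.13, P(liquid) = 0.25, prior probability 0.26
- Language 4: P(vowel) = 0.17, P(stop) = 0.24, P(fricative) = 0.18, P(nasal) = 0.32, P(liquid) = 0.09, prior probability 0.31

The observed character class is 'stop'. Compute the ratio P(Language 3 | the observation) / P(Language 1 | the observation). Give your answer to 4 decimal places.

1.0706

Posterior odds = (w_i f_i(x)) / (w_j f_j(x)); the normalising sum cancels.
Evaluate each component's likelihood at the observed value:
  L_1 = 0.17
  L_2 = 0.22
  L_3 = 0.21
  L_4 = 0.24
0.0546 / 0.051 ≈ 1.0706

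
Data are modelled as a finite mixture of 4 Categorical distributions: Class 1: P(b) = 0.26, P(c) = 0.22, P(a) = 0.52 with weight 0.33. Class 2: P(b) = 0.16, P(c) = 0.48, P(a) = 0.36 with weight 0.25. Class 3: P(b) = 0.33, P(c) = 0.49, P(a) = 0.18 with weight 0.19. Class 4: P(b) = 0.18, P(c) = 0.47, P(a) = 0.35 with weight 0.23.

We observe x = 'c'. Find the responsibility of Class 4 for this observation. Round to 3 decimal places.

Apply Bayes' rule: the posterior for each component is proportional to its prior times its likelihood at x.
Component likelihoods at x = 'c':
  L_1 = P(c | comp) = 0.22
  L_2 = P(c | comp) = 0.48
  L_3 = P(c | comp) = 0.49
  L_4 = P(c | comp) = 0.47
Multiply by the mixture weights:
  π_1·L_1 = 0.33 × 0.22 = 0.0726
  π_2·L_2 = 0.25 × 0.48 = 0.12
  π_3·L_3 = 0.19 × 0.49 = 0.0931
  π_4·L_4 = 0.23 × 0.47 = 0.1081
Denominator: 0.0726 + 0.12 + 0.0931 + 0.1081 = 0.3938
Responsibility of Class 4: 0.1081 / 0.3938 ≈ 0.275

0.275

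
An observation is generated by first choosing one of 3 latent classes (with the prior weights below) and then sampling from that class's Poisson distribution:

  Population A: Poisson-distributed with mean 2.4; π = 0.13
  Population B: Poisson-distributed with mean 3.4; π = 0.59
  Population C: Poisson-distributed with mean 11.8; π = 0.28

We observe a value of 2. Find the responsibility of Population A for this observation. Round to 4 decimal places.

0.2296

Apply Bayes' rule: the posterior for each component is proportional to its prior times its likelihood at x.
Component likelihoods at x = 2:
  f_A = e^(−2.4)·2.4^2/2! = 0.261268
  f_B = e^(−3.4)·3.4^2/2! = 0.192898
  f_C = e^(−11.8)·11.8^2/2! = 0.000522467
Weight by the priors:
  π_A·f_A = 0.13 × 0.261268 = 0.0339648
  π_B·f_B = 0.59 × 0.192898 = 0.11381
  π_C·f_C = 0.28 × 0.000522467 = 0.000146291
Normaliser: 0.0339648 + 0.11381 + 0.000146291 = 0.147921
P(Population A | x) = 0.0339648 / 0.147921 ≈ 0.2296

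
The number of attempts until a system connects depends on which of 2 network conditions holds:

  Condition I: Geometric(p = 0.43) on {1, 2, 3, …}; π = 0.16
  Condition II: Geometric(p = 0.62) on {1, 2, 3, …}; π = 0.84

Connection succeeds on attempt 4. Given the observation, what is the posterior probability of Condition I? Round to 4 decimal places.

0.3084

P(component k | x) = P(Z=k)·f_k(x) / marginal(x), where marginal(x) = Σ_j P(Z=j)·f_j(x).
Evaluate each component's likelihood at the observed value:
  p_I = 0.079633
  p_II = 0.0340206
Multiply by the mixture weights:
  P(Z=I)·p_I = 0.16 × 0.079633 = 0.0127413
  P(Z=II)·p_II = 0.84 × 0.0340206 = 0.0285773
Marginal: 0.0127413 + 0.0285773 = 0.0413186
So the posterior for Condition I is 0.0127413 / 0.0413186 ≈ 0.3084.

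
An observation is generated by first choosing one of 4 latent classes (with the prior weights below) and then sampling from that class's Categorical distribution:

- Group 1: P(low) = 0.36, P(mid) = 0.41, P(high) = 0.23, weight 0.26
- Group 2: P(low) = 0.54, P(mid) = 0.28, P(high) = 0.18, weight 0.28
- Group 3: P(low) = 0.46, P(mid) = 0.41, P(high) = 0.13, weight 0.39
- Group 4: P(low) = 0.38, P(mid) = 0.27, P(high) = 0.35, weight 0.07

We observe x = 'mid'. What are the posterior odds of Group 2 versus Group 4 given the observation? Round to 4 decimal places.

4.1481

The posterior odds equal the prior odds times the likelihood ratio: (w_i/w_j)·(f_i(x)/f_j(x)).
Evaluate each component's likelihood at the observed value:
  p_1 = P(mid | comp) = 0.41
  p_2 = P(mid | comp) = 0.28
  p_3 = P(mid | comp) = 0.41
  p_4 = P(mid | comp) = 0.27
0.0784 / 0.0189 ≈ 4.1481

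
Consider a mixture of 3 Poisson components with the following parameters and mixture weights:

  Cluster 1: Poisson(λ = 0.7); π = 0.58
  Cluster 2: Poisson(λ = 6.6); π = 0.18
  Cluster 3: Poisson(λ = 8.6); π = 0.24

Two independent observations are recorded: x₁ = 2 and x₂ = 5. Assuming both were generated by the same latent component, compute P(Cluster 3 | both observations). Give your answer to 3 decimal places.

0.128

The responsibility of component k is π_k f_k(x) divided by Σ_j π_j f_j(x).
Since both observations come from the same component, the likelihood for component k is f_k(x₁)·f_k(x₂).
  f_1 = [0.121663] × [0.000695509] = 8.4618e-05
  f_2 = [0.0296288] × [0.141969] = 0.00420639
  f_3 = [0.00680823] × [0.0721736] = 0.000491375
Multiply by the mixture weights:
  π_1·f_1 = 0.58 × 8.4618e-05 = 4.90784e-05
  π_2·f_2 = 0.18 × 0.00420639 = 0.00075715
  π_3·f_3 = 0.24 × 0.000491375 = 0.00011793
Marginal: 4.90784e-05 + 0.00075715 + 0.00011793 = 0.000924158
P(Cluster 3 | x₁, x₂) ≈ 0.128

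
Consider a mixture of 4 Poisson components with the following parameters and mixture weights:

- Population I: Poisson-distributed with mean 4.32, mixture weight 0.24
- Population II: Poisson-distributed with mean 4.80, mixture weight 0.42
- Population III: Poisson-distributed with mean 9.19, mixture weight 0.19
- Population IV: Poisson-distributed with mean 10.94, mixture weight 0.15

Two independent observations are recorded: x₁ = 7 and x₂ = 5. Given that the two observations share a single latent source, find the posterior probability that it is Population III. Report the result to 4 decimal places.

0.1040

The responsibility of component k is π_k f_k(x) divided by Σ_j π_j f_j(x).
Since both observations come from the same component, the likelihood for component k is f_k(x₁)·f_k(x₂).
  L_I = [0.0740975] × [0.166757] = 0.0123563
  L_II = [0.0958616] × [0.174748] = 0.0167516
  L_III = [0.112102] × [0.0557481] = 0.00624945
  L_IV = [0.0659947] × [0.0231592] = 0.00152839
Weight by the priors:
  π_I·L_I = 0.24 × 0.0123563 = 0.00296551
  π_II·L_II = 0.42 × 0.0167516 = 0.00703567
  π_III·L_III = 0.19 × 0.00624945 = 0.0011874
  π_IV·L_IV = 0.15 × 0.00152839 = 0.000229258
Marginal: 0.00296551 + 0.00703567 + 0.0011874 + 0.000229258 = 0.0114178
P(Population III | x₁, x₂) ≈ 0.1040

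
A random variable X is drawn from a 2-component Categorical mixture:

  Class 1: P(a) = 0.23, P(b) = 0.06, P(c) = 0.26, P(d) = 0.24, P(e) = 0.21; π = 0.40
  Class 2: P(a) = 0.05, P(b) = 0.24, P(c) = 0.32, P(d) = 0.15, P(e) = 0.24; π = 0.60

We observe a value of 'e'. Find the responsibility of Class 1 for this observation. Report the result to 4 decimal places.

Apply Bayes' rule: the posterior for each component is proportional to its prior times its likelihood at x.
Evaluate each component's likelihood at the observed value:
  p_1 = P(e | comp) = 0.21
  p_2 = P(e | comp) = 0.24
Unnormalised posteriors:
  π_1·p_1 = 0.40 × 0.21 = 0.084
  π_2·p_2 = 0.60 × 0.24 = 0.144
Evidence: 0.084 + 0.144 = 0.228
Responsibility of Class 1: 0.084 / 0.228 ≈ 0.3684

0.3684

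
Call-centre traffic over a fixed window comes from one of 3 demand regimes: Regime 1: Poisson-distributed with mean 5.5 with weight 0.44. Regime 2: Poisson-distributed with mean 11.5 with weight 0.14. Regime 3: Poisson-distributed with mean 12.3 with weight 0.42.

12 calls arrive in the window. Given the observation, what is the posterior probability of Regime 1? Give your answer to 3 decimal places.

0.043

P(component k | x) = π_k·f_k(x) / marginal(x), where marginal(x) = Σ_j π_j·f_j(x).
Poisson probabilities:
  p_1 = e^(−5.5)·5.5^12/12! = 0.00653726
  p_2 = e^(−11.5)·11.5^12/12! = 0.113149
  p_3 = e^(−12.3)·12.3^12/12! = 0.113947
Unnormalised posteriors:
  π_1·p_1 = 0.44 × 0.00653726 = 0.00287639
  π_2·p_2 = 0.14 × 0.113149 = 0.0158409
  π_3·p_3 = 0.42 × 0.113947 = 0.0478577
Sum: 0.00287639 + 0.0158409 + 0.0478577 = 0.0665749
Responsibility of Regime 1: 0.00287639 / 0.0665749 ≈ 0.043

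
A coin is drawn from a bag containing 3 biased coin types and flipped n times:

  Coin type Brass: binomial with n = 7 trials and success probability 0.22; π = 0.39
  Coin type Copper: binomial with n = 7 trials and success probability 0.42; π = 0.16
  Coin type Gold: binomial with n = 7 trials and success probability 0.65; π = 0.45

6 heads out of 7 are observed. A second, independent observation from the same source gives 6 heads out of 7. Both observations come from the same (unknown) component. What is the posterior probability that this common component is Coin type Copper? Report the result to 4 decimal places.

Apply Bayes' rule: the posterior for each component is proportional to its prior times its likelihood at x.
Since both observations come from the same component, the likelihood for component k is f_k(x₁)·f_k(x₂).
  f_Brass = [0.000619054] × [0.000619054] = 3.83228e-07
  f_Copper = [0.0222855] × [0.0222855] = 0.000496642
  f_Gold = [0.184776] × [0.184776] = 0.0341423
Multiply by the mixture weights:
  P(Z=Brass)·f_Brass = 0.39 × 3.83228e-07 = 1.49459e-07
  P(Z=Copper)·f_Copper = 0.16 × 0.000496642 = 7.94627e-05
  P(Z=Gold)·f_Gold = 0.45 × 0.0341423 = 0.015364
Evidence: 1.49459e-07 + 7.94627e-05 + 0.015364 = 0.0154436
Responsibility of Coin type Copper: 7.94627e-05 / 0.0154436 ≈ 0.0051

0.0051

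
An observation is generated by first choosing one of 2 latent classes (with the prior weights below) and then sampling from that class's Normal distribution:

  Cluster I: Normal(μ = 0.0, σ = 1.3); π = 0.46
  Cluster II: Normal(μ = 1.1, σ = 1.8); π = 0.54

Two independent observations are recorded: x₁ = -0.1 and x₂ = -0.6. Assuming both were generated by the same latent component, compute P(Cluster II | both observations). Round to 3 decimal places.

0.259

Apply Bayes' rule: the posterior for each component is proportional to its prior times its likelihood at x.
Since both observations come from the same component, the likelihood for component k is f_k(x₁)·f_k(x₂).
  p_I = [(1/(1.3·√(2π)))·exp(−(-0.1−0.0)²/(2·1.3²)) = 0.306879·exp(-0.00296) = 0.305972] × [0.275874] = 0.0844097
  p_II = [(1/(1.8·√(2π)))·exp(−(-0.1−1.1)²/(2·1.8²)) = 0.221635·exp(-0.22222) = 0.177471] × [0.141889] = 0.0251811
Prior × likelihood for each component:
  π_I·p_I = 0.46 × 0.0844097 = 0.0388285
  π_II·p_II = 0.54 × 0.0251811 = 0.0135978
Marginal: 0.0388285 + 0.0135978 = 0.0524263
So the posterior for Cluster II is 0.0135978 / 0.0524263 ≈ 0.259.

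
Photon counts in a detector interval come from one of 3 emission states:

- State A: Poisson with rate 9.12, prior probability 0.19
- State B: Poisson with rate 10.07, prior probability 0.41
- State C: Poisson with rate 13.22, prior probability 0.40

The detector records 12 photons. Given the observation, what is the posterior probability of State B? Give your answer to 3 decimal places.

The responsibility of component k is w_k f_k(x) divided by Σ_j w_j f_j(x).
Evaluate each component's likelihood at the observed value:
  f_A = 0.0756546
  f_B = 0.0960885
  f_C = 0.107911
Multiply by the mixture weights:
  w_A·f_A = 0.19 × 0.0756546 = 0.0143744
  w_B·f_B = 0.41 × 0.0960885 = 0.0393963
  w_C·f_C = 0.40 × 0.107911 = 0.0431646
Normaliser: 0.0143744 + 0.0393963 + 0.0431646 = 0.0969352
So the posterior for State B is 0.0393963 / 0.0969352 ≈ 0.406.

0.406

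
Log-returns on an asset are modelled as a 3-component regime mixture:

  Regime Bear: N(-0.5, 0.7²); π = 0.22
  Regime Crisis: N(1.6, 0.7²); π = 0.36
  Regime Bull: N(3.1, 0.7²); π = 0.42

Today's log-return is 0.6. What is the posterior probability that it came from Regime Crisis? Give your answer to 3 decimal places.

0.667

P(component k | x) = π_k·f_k(x) / marginal(x), where marginal(x) = Σ_j π_j·f_j(x).
Evaluate each component's likelihood at the observed value:
  p_Bear = (1/(0.7·√(2π)))·exp(−(0.6−-0.5)²/(2·0.7²)) = 0.569918·exp(-1.23469) = 0.165803
  p_Crisis = (1/(0.7·√(2π)))·exp(−(0.6−1.6)²/(2·0.7²)) = 0.569918·exp(-1.02041) = 0.205426
  p_Bull = (1/(0.7·√(2π)))·exp(−(0.6−3.1)²/(2·0.7²)) = 0.569918·exp(-6.37755) = 0.000968449
Weight by the priors:
  π_Bear·p_Bear = 0.22 × 0.165803 = 0.0364766
  π_Crisis·p_Crisis = 0.36 × 0.205426 = 0.0739532
  π_Bull·p_Bull = 0.42 × 0.000968449 = 0.000406749
Sum: 0.0364766 + 0.0739532 + 0.000406749 = 0.110837
P(Regime Crisis | the observation) = 0.0739532 / 0.110837 ≈ 0.667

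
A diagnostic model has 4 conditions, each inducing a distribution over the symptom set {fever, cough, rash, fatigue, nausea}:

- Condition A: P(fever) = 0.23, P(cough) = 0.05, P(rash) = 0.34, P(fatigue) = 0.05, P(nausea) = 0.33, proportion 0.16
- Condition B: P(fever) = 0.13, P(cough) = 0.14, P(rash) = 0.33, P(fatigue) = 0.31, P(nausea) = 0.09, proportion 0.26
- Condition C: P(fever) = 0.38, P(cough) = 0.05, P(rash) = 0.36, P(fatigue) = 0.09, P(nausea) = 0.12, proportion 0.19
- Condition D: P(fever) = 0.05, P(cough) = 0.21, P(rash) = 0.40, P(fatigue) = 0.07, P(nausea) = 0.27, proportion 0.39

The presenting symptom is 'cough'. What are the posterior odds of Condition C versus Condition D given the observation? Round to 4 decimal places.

0.1160

Posterior odds = (π_i f_i(x)) / (π_j f_j(x)); the normalising sum cancels.
Component likelihoods at x = 'cough':
  f_A = 0.05
  f_B = 0.14
  f_C = 0.05
  f_D = 0.21
Posterior odds = (π_C·f_C) / (π_D·f_D) = (0.19·0.05) / (0.39·0.21) = 0.0095 / 0.0819 ≈ 0.1160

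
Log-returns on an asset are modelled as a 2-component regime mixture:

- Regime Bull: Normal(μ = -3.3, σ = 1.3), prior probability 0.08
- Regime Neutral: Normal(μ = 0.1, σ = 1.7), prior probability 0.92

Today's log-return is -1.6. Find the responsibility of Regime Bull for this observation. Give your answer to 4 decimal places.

0.0738

By Bayes' theorem, P(k | x) = π_k f_k(x) / Σ_j π_j f_j(x).
Component likelihoods at x = -1.6:
  L_Bull = (1/(1.3·√(2π)))·exp(−(-1.6−-3.3)²/(2·1.3²)) = 0.306879·exp(-0.85503) = 0.130506
  L_Neutral = (1/(1.7·√(2π)))·exp(−(-1.6−0.1)²/(2·1.7²)) = 0.234672·exp(-0.50000) = 0.142336
Prior × likelihood for each component:
  π_Bull·L_Bull = 0.08 × 0.130506 = 0.0104405
  π_Neutral·L_Neutral = 0.92 × 0.142336 = 0.130949
Marginal: 0.0104405 + 0.130949 = 0.141389
Responsibility of Regime Bull: 0.0104405 / 0.141389 ≈ 0.0738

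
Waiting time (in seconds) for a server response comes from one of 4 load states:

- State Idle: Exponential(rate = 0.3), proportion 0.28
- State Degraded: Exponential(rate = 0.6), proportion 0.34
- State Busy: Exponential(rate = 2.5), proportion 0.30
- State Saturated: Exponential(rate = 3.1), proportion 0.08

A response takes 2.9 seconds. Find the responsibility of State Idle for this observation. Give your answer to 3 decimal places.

0.492

Apply Bayes' rule: the posterior for each component is proportional to its prior times its likelihood at x.
Evaluate each component's likelihood at the observed value:
  L_Idle = 0.125685
  L_Degraded = 0.105312
  L_Busy = 0.00177544
  L_Saturated = 0.000386415
Weight by the priors:
  P(Z=Idle)·L_Idle = 0.28 × 0.125685 = 0.0351919
  P(Z=Degraded)·L_Degraded = 0.34 × 0.105312 = 0.0358062
  P(Z=Busy)·L_Busy = 0.30 × 0.00177544 = 0.000532631
  P(Z=Saturated)·L_Saturated = 0.08 × 0.000386415 = 3.09132e-05
Evidence: 0.0351919 + 0.0358062 + 0.000532631 + 3.09132e-05 = 0.0715616
So the posterior for State Idle is 0.0351919 / 0.0715616 ≈ 0.492.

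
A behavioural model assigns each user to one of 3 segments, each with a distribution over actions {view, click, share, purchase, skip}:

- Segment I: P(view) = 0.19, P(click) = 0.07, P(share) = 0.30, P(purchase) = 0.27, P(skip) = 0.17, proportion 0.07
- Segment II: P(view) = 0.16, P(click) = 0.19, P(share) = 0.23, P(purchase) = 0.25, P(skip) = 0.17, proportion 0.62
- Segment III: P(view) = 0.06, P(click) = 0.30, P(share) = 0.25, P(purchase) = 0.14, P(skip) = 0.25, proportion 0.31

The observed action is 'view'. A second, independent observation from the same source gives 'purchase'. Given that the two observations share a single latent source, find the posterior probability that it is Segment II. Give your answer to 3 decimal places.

0.800

Apply Bayes' rule: the posterior for each component is proportional to its prior times its likelihood at x.
Since both observations come from the same component, the likelihood for component k is f_k(x₁)·f_k(x₂).
  p_I = [P(view | comp) = 0.19] × [0.27] = 0.0513
  p_II = [P(view | comp) = 0.16] × [0.25] = 0.04
  p_III = [P(view | comp) = 0.06] × [0.14] = 0.0084
Weight by the priors:
  π_I·p_I = 0.07 × 0.0513 = 0.003591
  π_II·p_II = 0.62 × 0.04 = 0.0248
  π_III·p_III = 0.31 × 0.0084 = 0.002604
Evidence: 0.003591 + 0.0248 + 0.002604 = 0.030995
Responsibility of Segment II: 0.0248 / 0.030995 ≈ 0.800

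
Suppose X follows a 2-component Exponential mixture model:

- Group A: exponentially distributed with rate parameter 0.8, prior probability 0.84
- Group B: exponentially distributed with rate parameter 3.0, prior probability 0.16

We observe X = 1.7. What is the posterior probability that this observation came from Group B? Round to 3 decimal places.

The responsibility of component k is π_k f_k(x) divided by Σ_j π_j f_j(x).
Component likelihoods at x = 1.7:
  f_A = 0.205329
  f_B = 0.0182902
Multiply by the mixture weights:
  π_A·f_A = 0.84 × 0.205329 = 0.172476
  π_B·f_B = 0.16 × 0.0182902 = 0.00292644
Denominator: 0.172476 + 0.00292644 = 0.175402
Responsibility of Group B: 0.00292644 / 0.175402 ≈ 0.017

0.017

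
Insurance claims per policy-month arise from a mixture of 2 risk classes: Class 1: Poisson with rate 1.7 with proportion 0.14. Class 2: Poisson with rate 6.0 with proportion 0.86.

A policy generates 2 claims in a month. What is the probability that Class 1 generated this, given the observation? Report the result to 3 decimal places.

Apply Bayes' rule: the posterior for each component is proportional to its prior times its likelihood at x.
Component likelihoods at x = 2 claims:
  L_1 = 0.263978
  L_2 = 0.0446175
Weight by the priors:
  w_1·L_1 = 0.14 × 0.263978 = 0.0369569
  w_2·L_2 = 0.86 × 0.0446175 = 0.0383711
Marginal: 0.0369569 + 0.0383711 = 0.075328
P(Class 1 | 2 claims) = 0.0369569 / 0.075328 ≈ 0.491

0.491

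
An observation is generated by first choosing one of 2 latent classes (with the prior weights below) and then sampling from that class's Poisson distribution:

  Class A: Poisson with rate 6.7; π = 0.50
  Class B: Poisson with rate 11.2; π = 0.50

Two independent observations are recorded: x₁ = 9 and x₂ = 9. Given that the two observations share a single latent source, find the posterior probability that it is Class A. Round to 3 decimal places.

The responsibility of component k is π_k f_k(x) divided by Σ_j π_j f_j(x).
Since both observations come from the same component, the likelihood for component k is f_k(x₁)·f_k(x₂).
  f_A = [0.0922863] × [0.0922863] = 0.00851676
  f_B = [0.104496] × [0.104496] = 0.0109195
Prior × likelihood for each component:
  π_A·f_A = 0.50 × 0.00851676 = 0.00425838
  π_B·f_B = 0.50 × 0.0109195 = 0.00545974
Evidence: 0.00425838 + 0.00545974 = 0.00971812
P(Class A | x₁,x₂) ≈ 0.438

0.438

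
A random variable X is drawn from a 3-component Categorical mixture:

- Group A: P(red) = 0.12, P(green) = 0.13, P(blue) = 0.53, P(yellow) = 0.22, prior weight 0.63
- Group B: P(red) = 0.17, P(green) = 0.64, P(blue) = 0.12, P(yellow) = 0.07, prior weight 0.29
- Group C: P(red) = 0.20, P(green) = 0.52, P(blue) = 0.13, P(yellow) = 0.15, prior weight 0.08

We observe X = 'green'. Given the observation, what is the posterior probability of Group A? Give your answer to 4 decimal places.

Apply Bayes' rule: the posterior for each component is proportional to its prior times its likelihood at x.
Component likelihoods at x = 'green':
  f_A = P(green | comp) = 0.13
  f_B = P(green | comp) = 0.64
  f_C = P(green | comp) = 0.52
Multiply by the mixture weights:
  π_A·f_A = 0.63 × 0.13 = 0.0819
  π_B·f_B = 0.29 × 0.64 = 0.1856
  π_C·f_C = 0.08 × 0.52 = 0.0416
Marginal: 0.0819 + 0.1856 + 0.0416 = 0.3091
So the posterior for Group A is 0.0819 / 0.3091 ≈ 0.2650.

0.2650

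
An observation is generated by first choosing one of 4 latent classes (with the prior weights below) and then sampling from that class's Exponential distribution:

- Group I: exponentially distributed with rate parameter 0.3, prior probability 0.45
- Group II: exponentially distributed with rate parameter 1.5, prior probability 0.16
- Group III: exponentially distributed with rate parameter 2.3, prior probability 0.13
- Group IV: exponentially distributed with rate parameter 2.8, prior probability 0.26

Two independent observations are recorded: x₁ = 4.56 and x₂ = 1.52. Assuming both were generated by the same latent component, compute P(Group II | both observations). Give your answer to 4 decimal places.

The responsibility of component k is π_k f_k(x) divided by Σ_j π_j f_j(x).
Since both observations come from the same component, the likelihood for component k is f_k(x₁)·f_k(x₂).
  L_I = [0.0763847] × [0.190144] = 0.0145241
  L_II = [0.00160516] × [0.153426] = 0.000246273
  L_III = [6.40984e-05] × [0.0697324] = 4.46973e-06
  L_IV = [7.98153e-06] × [0.0397009] = 3.16874e-07
Weight by the priors:
  π_I·L_I = 0.45 × 0.0145241 = 0.00653585
  π_II·L_II = 0.16 × 0.000246273 = 3.94037e-05
  π_III·L_III = 0.13 × 4.46973e-06 = 5.81065e-07
  π_IV·L_IV = 0.26 × 3.16874e-07 = 8.23873e-08
Normaliser: 0.00653585 + 3.94037e-05 + 5.81065e-07 + 8.23873e-08 = 0.00657591
So the posterior for Group II is 3.94037e-05 / 0.00657591 ≈ 0.0060.

0.0060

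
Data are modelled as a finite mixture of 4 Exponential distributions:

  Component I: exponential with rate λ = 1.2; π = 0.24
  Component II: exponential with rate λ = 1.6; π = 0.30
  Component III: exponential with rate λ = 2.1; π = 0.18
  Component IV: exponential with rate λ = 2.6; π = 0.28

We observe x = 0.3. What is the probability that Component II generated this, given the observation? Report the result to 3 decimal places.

By Bayes' theorem, P(k | x) = π_k f_k(x) / Σ_j π_j f_j(x).
Exponential densities:
  p_I = 1.2·e^(−1.2·0.3) = 1.2·e^(−0.3600) = 0.837212
  p_II = 1.6·e^(−1.6·0.3) = 1.6·e^(−0.4800) = 0.990053
  p_III = 2.1·e^(−2.1·0.3) = 2.1·e^(−0.6300) = 1.11844
  p_IV = 2.6·e^(−2.6·0.3) = 2.6·e^(−0.7800) = 1.19186
Weight by the priors:
  π_I·p_I = 0.24 × 0.837212 = 0.200931
  π_II·p_II = 0.30 × 0.990053 = 0.297016
  π_III·p_III = 0.18 × 1.11844 = 0.20132
  π_IV·p_IV = 0.28 × 1.19186 = 0.33372
Sum: 0.200931 + 0.297016 + 0.20132 + 0.33372 = 1.03299
So the posterior for Component II is 0.297016 / 1.03299 ≈ 0.288.

0.288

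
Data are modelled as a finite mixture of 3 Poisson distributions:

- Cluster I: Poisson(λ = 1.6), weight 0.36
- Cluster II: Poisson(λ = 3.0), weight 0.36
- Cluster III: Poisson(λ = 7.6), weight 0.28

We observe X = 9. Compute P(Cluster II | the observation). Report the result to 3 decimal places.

Apply Bayes' rule: the posterior for each component is proportional to its prior times its likelihood at x.
Evaluate each component's likelihood at the observed value:
  L_I = e^(−1.6)·1.6^9/9! = 3.82336e-05
  L_II = e^(−3.0)·3.0^9/9! = 0.0027005
  L_III = e^(−7.6)·7.6^9/9! = 0.11666
Weight by the priors:
  w_I·L_I = 0.36 × 3.82336e-05 = 1.37641e-05
  w_II·L_II = 0.36 × 0.0027005 = 0.000972181
  w_III·L_III = 0.28 × 0.11666 = 0.0326647
Sum: 1.37641e-05 + 0.000972181 + 0.0326647 = 0.0336507
P(Cluster II | data) ≈ 0.029

0.029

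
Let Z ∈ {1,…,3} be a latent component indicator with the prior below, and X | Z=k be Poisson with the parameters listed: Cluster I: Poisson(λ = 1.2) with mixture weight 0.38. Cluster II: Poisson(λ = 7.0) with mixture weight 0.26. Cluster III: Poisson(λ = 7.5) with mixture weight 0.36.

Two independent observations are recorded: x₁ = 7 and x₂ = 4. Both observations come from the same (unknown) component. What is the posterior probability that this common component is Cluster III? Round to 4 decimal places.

0.5209

P(component k | x) = π_k·f_k(x) / marginal(x), where marginal(x) = Σ_j π_j·f_j(x).
Since both observations come from the same component, the likelihood for component k is f_k(x₁)·f_k(x₂).
  L_I = [e^(−1.2)·1.2^7/7! = 0.000214134] × [0.0260232] = 5.57244e-06
  L_II = [e^(−7.0)·7.0^7/7! = 0.149003] × [0.0912262] = 0.013593
  L_III = [e^(−7.5)·7.5^7/7! = 0.146484] × [0.0729164] = 0.0106811
Prior × likelihood for each component:
  π_I·L_I = 0.38 × 5.57244e-06 = 2.11753e-06
  π_II·L_II = 0.26 × 0.013593 = 0.00353417
  π_III·L_III = 0.36 × 0.0106811 = 0.00384519
Marginal: 2.11753e-06 + 0.00353417 + 0.00384519 = 0.00738147
P(Cluster III | x₁, x₂) = 0.00384519 / 0.00738147 ≈ 0.5209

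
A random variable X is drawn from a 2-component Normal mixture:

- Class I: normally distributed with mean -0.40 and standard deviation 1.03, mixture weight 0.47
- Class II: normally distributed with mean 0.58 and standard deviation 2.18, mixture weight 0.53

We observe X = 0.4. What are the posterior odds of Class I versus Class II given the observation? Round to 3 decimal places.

Only the two components matter; the odds are (w_i f_i(x)) / (w_j f_j(x)).
Evaluate each component's likelihood at the observed value:
  p_I = 0.286468
  p_II = 0.182378
Odds = (0.47/0.53) × (0.286468/0.182378) = 0.886792 × 1.57074 ≈ 1.393

1.393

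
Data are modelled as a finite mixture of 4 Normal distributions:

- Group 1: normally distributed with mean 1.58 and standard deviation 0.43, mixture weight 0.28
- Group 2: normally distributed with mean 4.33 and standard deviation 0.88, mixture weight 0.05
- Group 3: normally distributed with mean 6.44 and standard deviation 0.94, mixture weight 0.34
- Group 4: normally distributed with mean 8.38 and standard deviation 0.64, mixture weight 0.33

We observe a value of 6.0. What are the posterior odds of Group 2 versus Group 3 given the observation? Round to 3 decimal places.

Posterior odds = (π_i f_i(x)) / (π_j f_j(x)); the normalising sum cancels.
Evaluate each component's likelihood at the observed value:
  p_1 = (1/(0.43·√(2π)))·exp(−(6.0−1.58)²/(2·0.43²)) = 0.927773·exp(-52.82964) = 1.05638e-23
  p_2 = (1/(0.88·√(2π)))·exp(−(6.0−4.33)²/(2·0.88²)) = 0.453344·exp(-1.80068) = 0.0748859
  p_3 = (1/(0.94·√(2π)))·exp(−(6.0−6.44)²/(2·0.94²)) = 0.424407·exp(-0.10955) = 0.380368
  p_4 = (1/(0.64·√(2π)))·exp(−(6.0−8.38)²/(2·0.64²)) = 0.623347·exp(-6.91455) = 0.000619126
Posterior odds = (π_2·p_2) / (π_3·p_3) = (0.05·0.0748859) / (0.34·0.380368) = 0.0037443 / 0.129325 ≈ 0.029

0.029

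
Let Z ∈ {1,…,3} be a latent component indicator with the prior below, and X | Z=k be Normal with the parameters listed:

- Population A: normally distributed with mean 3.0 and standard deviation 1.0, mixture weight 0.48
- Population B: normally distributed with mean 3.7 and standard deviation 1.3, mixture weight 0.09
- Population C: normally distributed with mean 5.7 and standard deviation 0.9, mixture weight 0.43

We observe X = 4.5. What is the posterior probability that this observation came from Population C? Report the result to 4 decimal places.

0.4796

The responsibility of component k is π_k f_k(x) divided by Σ_j π_j f_j(x).
Component likelihoods at x = 4.5:
  p_A = 0.129518
  p_B = 0.253941
  p_C = 0.182233
Unnormalised posteriors:
  π_A·p_A = 0.48 × 0.129518 = 0.0621684
  π_B·p_B = 0.09 × 0.253941 = 0.0228547
  π_C·p_C = 0.43 × 0.182233 = 0.0783604
Denominator: 0.0621684 + 0.0228547 + 0.0783604 = 0.163384
So the posterior for Population C is 0.0783604 / 0.163384 ≈ 0.4796.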